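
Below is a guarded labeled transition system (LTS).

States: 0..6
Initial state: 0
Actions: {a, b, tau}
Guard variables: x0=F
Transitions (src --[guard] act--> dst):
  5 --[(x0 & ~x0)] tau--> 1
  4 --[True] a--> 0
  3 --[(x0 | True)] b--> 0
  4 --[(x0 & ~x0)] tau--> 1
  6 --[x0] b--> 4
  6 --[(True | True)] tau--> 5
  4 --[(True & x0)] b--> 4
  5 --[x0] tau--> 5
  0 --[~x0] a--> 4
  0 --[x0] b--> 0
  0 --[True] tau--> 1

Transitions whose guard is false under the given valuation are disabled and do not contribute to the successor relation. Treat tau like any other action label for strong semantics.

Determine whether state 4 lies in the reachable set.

Answer: REACHABLE

Analysis:
5 transition(s) survive guard evaluation.
depth 0: {0}
depth 1: {1,4}  cumulative {0,1,4}
Reachable = {0,1,4}
Path to 4: a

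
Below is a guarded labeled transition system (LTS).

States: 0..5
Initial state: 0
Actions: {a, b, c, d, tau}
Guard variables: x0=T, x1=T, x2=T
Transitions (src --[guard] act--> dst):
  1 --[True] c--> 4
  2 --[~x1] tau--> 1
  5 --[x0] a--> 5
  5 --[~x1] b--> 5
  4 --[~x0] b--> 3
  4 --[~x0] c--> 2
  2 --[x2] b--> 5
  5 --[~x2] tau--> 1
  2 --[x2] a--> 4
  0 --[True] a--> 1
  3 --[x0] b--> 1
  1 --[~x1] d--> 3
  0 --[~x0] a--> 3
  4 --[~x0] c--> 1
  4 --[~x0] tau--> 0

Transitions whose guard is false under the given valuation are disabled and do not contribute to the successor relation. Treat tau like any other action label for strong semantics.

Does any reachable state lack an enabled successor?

Reach set: {0,1,4}
  0: a→1  [1 exit(s)]
  1: c→4  [1 exit(s)]
  4: ∅  [STUCK]
witness 4: a·c

Answer: DEADLOCK at state 4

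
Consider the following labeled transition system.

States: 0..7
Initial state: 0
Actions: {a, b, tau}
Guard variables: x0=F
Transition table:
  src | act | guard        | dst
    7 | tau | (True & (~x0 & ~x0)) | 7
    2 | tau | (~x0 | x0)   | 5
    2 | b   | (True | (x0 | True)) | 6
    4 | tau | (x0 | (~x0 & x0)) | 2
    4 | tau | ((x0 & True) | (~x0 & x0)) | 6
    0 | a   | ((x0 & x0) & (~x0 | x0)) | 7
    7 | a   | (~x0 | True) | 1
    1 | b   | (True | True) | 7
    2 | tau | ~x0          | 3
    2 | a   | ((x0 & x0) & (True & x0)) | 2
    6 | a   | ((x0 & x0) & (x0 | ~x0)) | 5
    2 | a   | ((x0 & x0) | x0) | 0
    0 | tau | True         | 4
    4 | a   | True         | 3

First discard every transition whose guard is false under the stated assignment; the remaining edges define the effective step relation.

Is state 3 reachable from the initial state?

Guard filter leaves 8 enabled edge(s).
Layer 0: {0}
Layer 1: {4}  total {0,4}
Layer 2: {3}  total {0,3,4}
Reachable = {0,3,4}
Path to 3: tau·a

Answer: REACHABLE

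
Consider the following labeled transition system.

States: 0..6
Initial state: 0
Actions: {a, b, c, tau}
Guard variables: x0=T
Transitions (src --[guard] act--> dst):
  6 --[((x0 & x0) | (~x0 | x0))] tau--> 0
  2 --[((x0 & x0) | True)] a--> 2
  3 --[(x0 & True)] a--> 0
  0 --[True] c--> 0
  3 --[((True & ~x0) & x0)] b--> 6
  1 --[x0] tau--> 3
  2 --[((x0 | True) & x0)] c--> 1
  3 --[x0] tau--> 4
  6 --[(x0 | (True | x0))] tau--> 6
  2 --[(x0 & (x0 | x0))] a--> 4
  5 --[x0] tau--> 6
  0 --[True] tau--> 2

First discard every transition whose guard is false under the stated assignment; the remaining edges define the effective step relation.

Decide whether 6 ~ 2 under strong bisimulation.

Answer: NOT BISIMILAR

Working:
Compute ~ classes (split until stable):
  P[0] = {{0,1,2,3,4,5,6}}
  P[1] = {{0},{1,5,6},{2},{3},{4}}
  P[2] = {{0},{1},{2},{3},{4},{5},{6}}
stable after 3 split(s): 7 block(s)
6∈{6}, 2∈{2}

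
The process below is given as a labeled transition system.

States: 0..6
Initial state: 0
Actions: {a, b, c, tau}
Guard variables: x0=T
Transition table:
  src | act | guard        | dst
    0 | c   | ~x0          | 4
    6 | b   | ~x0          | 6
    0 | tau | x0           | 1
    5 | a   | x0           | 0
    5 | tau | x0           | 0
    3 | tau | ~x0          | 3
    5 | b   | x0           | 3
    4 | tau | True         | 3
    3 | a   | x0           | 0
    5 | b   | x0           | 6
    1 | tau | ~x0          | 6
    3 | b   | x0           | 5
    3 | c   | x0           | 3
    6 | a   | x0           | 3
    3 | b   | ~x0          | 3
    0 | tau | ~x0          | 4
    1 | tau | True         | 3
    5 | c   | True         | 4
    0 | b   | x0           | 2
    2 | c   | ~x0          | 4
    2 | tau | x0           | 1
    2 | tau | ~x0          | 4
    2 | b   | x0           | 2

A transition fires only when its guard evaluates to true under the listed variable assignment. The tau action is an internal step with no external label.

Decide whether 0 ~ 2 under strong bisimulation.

Answer: BISIMILAR

Working:
Compute ~ classes (split until stable):
  P[0] = {{0,1,2,3,4,5,6}}
  P[1] = {{0,2},{1,4},{3},{5},{6}}
5 equivalence class(es) (converged in 2)
0∈{0,2}, 2∈{0,2}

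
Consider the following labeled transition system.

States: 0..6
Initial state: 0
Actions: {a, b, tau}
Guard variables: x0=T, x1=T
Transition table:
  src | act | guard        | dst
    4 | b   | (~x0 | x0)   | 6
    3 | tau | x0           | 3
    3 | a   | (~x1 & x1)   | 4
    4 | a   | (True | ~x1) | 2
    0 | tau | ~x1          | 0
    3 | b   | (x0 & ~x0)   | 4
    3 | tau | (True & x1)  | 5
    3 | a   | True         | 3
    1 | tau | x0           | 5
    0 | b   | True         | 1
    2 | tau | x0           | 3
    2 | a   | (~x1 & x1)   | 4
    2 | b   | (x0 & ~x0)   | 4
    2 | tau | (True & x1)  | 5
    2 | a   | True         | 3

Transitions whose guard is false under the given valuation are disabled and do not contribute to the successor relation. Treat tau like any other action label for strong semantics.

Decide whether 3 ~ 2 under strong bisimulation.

Compute ~ classes (split until stable):
  π0 = {{0,1,2,3,4,5,6}}
  π1 = {{0},{1},{2,3},{4},{5,6}}
stable after 2 split(s): 5 block(s)
[3]={2,3}  [2]={2,3}

Answer: BISIMILAR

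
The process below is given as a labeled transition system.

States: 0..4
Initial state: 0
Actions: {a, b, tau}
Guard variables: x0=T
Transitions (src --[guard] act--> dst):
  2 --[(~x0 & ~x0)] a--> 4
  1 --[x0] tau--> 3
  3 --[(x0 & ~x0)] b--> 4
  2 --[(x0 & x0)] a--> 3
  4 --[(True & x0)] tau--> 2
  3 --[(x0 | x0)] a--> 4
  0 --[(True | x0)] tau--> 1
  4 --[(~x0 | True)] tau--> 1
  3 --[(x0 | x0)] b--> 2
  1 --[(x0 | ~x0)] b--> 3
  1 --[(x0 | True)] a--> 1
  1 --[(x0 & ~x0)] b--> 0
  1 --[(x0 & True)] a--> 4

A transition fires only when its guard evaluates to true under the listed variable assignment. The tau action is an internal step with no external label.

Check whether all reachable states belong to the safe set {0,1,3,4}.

Inv-set: {0,1,3,4}
Reachable = {0,1,2,3,4}
  0: ok
  1: ok
  2: outside
  3: ok
  4: ok
witness against invariant: tau·tau·b → 2

Answer: INVARIANT VIOLATED at state 2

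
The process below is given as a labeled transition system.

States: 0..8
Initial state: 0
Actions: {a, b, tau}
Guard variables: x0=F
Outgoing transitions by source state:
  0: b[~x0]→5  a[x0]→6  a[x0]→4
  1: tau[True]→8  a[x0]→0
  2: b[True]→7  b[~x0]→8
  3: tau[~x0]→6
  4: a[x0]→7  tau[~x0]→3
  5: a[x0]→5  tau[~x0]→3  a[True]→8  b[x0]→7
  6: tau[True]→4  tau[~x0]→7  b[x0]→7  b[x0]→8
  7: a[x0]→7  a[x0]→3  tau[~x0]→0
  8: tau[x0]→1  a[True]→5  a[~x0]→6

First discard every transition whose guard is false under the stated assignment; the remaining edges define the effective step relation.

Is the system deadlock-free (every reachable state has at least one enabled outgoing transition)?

Answer: DEADLOCK-FREE

Analysis:
R = {0,3,4,5,6,7,8}
  0: b→5  [deg 1]
  3: tau→6  [deg 1]
  4: tau→3  [deg 1]
  5: a→8  tau→3  [deg 2]
  6: tau→4  tau→7  [deg 2]
  7: tau→0  [deg 1]
  8: a→5  a→6  [deg 2]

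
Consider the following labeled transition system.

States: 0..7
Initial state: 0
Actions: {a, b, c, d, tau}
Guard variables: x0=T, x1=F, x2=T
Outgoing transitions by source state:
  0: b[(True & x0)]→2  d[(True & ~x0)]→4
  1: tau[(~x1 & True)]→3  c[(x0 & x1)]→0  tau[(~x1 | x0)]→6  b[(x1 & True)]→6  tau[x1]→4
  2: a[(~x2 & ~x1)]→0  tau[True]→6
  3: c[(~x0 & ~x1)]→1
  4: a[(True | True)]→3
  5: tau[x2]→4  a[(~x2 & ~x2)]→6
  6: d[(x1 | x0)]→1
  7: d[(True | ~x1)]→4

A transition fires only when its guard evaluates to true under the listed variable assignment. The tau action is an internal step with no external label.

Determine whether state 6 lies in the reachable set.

Answer: REACHABLE

Working:
8 transition(s) survive guard evaluation.
depth 0: {0}
depth 1: {2}  total {0,2}
depth 2: {6}  total {0,2,6}
depth 3: {1}  total {0,1,2,6}
depth 4: {3}  total {0,1,2,3,6}
Reachable = {0,1,2,3,6}
Path to 6: b·tau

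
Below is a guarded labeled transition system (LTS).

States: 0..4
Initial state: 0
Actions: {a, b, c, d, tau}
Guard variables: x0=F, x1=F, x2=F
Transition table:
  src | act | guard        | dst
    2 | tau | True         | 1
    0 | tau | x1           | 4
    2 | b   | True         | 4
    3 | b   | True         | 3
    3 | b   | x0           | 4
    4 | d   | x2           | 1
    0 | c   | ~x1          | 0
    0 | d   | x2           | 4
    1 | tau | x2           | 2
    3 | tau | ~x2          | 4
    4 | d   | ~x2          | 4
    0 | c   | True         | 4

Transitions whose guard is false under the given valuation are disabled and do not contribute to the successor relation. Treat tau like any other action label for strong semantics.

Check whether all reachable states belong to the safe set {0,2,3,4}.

Safe = {0,2,3,4}
Reachable = {0,4}
  0: ok
  4: ok

Answer: INVARIANT HOLDS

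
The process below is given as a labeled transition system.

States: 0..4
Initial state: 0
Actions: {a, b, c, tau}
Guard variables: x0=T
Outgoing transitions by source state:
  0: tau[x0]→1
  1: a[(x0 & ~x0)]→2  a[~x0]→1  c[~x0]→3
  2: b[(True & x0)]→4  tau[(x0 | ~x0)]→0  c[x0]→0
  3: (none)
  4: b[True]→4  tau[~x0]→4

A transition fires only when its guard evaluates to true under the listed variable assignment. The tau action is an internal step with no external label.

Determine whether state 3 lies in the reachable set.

Answer: UNREACHABLE

Working:
5 transition(s) survive guard evaluation.
Layer 0: {0}
Layer 1: {1}  now seen {0,1}
Reachable = {0,1}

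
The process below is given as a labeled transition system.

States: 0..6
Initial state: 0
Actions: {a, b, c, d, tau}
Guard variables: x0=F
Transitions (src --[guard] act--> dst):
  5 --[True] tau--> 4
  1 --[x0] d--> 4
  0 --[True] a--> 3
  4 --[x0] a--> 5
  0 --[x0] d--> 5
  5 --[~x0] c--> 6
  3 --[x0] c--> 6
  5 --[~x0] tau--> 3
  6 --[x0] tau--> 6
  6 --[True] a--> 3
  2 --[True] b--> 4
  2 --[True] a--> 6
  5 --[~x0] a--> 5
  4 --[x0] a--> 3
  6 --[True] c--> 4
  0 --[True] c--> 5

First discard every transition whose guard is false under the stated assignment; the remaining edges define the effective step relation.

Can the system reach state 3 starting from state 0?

Answer: REACHABLE

Analysis:
After dropping false guards: 10 live edges.
L0 = {0}
L1 = {3,5}  total {0,3,5}
L2 = {4,6}  total {0,3,4,5,6}
Reachable = {0,3,4,5,6}
trace reaching 3: a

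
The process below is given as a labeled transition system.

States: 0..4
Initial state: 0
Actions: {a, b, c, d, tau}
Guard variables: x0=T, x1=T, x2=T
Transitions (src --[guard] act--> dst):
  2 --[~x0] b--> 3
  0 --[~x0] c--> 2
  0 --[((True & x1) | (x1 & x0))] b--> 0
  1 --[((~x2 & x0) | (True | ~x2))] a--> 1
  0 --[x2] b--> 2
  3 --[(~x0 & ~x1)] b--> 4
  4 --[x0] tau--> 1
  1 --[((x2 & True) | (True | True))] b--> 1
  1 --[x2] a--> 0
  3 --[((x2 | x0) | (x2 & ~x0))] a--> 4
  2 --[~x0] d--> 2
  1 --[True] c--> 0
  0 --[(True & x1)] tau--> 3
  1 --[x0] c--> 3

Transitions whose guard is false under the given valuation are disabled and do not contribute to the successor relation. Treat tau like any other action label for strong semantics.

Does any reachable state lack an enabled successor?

Answer: DEADLOCK at state 2

Analysis:
Reachable = {0,1,2,3,4}
  0: b→0  b→2  tau→3  [deg 3]
  1: a→0  a→1  b→1  c→0  c→3  [deg 5]
  2: ∅  [deadlock]
  3: a→4  [deg 1]
  4: tau→1  [deg 1]
witness 2: b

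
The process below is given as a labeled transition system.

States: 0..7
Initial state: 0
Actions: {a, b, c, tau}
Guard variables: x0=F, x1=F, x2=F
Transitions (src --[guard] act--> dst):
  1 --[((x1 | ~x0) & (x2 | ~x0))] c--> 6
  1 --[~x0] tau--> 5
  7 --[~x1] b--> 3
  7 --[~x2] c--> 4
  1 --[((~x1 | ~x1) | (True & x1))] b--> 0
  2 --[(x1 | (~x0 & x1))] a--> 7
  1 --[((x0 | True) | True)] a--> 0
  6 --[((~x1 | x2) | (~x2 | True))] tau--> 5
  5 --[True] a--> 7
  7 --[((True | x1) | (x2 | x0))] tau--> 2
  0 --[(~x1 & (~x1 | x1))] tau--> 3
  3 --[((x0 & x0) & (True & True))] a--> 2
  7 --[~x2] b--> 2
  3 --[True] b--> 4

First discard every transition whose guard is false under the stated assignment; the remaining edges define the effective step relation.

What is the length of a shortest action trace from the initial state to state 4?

Answer: 2

Trace:
Layered search for 4:
  depth 0: {0}
  depth 1: {3}
  depth 2: {4}
first hit 4 at d=2 via tau·b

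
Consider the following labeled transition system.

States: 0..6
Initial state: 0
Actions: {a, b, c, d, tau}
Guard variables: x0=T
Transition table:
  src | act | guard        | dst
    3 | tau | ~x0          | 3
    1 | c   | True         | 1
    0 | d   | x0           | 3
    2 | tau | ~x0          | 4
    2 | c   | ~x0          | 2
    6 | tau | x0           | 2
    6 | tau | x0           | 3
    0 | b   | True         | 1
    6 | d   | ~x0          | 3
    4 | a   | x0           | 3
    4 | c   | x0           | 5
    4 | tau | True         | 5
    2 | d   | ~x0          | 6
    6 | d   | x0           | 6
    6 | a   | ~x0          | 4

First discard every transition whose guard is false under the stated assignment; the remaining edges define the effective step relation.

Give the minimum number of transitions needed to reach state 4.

Answer: UNREACHABLE

Trace:
Layered search for 4:
  L0 = {0}
  L1 = {1,3}
4 never appears.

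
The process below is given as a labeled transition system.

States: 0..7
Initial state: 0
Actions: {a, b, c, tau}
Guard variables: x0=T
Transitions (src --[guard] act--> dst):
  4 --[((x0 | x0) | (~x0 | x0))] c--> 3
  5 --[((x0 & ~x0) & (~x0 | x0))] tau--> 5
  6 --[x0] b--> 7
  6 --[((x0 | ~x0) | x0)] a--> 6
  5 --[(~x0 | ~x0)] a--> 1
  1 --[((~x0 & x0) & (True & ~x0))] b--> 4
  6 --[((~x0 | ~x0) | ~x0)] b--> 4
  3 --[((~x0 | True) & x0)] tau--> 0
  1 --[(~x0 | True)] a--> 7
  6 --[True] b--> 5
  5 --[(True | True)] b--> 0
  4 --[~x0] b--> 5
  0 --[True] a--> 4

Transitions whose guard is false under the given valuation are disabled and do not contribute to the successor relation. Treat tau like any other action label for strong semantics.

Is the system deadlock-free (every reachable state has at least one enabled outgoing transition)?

Reach set: {0,3,4}
  0: a→4  [deg 1]
  3: tau→0  [deg 1]
  4: c→3  [deg 1]

Answer: DEADLOCK-FREE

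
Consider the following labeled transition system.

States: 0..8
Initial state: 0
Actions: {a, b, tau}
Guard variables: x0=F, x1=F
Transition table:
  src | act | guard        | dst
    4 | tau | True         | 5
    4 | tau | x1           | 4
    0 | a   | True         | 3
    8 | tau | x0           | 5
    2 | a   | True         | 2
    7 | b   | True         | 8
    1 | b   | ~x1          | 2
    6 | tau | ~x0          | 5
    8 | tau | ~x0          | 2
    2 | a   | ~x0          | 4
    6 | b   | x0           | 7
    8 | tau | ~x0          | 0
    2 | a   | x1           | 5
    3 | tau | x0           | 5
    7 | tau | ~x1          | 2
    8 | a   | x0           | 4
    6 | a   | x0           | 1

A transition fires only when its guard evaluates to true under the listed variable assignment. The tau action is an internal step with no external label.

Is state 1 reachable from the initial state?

10 transition(s) survive guard evaluation.
depth 0: {0}
depth 1: {3}  total {0,3}
Reachable = {0,3}

Answer: UNREACHABLE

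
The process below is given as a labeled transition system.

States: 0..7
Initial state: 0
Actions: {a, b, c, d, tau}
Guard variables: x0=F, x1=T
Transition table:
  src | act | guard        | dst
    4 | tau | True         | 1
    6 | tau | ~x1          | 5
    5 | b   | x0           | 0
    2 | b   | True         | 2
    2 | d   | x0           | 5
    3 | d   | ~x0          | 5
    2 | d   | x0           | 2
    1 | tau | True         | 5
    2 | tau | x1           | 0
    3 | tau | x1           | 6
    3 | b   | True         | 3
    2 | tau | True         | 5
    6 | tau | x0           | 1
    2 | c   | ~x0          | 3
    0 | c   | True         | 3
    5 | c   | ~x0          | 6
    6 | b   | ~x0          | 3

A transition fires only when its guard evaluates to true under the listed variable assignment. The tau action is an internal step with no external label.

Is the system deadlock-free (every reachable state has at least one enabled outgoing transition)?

R = {0,3,5,6}
  0: c→3  [1 exit(s)]
  3: b→3  d→5  tau→6  [3 exit(s)]
  5: c→6  [1 exit(s)]
  6: b→3  [1 exit(s)]

Answer: DEADLOCK-FREE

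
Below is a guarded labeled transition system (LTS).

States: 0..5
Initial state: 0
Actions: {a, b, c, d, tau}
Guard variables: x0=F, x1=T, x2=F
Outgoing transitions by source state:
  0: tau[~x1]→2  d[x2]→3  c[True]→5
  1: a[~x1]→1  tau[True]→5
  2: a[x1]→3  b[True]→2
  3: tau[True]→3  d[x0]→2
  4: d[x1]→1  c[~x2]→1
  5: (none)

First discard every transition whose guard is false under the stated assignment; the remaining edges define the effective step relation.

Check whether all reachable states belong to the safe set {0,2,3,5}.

Answer: INVARIANT HOLDS

Trace:
Inv-set: {0,2,3,5}
Reach set: {0,5}
  0: ✓
  5: ✓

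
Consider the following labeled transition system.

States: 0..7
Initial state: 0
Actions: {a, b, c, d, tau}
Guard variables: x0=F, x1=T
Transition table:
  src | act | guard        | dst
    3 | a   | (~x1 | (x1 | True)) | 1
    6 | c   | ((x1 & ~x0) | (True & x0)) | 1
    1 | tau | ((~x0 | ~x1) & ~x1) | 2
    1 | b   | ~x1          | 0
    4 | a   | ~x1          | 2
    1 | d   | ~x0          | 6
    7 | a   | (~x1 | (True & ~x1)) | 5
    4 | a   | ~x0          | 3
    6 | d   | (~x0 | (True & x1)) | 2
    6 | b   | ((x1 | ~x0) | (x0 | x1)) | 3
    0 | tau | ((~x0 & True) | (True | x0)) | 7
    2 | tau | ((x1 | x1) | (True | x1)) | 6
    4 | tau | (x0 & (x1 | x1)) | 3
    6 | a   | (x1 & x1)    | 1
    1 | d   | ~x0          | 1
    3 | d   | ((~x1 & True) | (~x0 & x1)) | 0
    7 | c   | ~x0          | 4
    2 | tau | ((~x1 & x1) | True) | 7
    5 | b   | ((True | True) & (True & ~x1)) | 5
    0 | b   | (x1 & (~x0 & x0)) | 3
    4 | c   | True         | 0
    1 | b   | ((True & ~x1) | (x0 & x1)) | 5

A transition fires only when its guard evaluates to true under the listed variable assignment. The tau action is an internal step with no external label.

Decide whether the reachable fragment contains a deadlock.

Reachable = {0,1,2,3,4,6,7}
  0: tau→7  [1 exit(s)]
  1: d→1  d→6  [2 exit(s)]
  2: tau→6  tau→7  [2 exit(s)]
  3: a→1  d→0  [2 exit(s)]
  4: a→3  c→0  [2 exit(s)]
  6: a→1  b→3  c→1  d→2  [4 exit(s)]
  7: c→4  [1 exit(s)]

Answer: DEADLOCK-FREE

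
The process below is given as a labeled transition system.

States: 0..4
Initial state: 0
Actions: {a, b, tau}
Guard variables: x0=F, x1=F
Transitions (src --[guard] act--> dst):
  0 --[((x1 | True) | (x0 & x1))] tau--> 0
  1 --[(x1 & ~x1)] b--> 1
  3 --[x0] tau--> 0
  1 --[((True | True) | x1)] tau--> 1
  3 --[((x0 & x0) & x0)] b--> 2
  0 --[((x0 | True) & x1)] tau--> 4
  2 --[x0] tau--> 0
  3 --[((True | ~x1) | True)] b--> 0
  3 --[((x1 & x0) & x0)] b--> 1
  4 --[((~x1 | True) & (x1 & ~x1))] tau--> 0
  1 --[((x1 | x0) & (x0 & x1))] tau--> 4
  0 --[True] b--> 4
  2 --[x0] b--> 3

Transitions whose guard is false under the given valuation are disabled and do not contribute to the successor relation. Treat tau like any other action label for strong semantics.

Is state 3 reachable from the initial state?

Answer: UNREACHABLE

Trace:
Guard filter leaves 4 enabled edge(s).
Layer 0: {0}
Layer 1: {4}  total {0,4}
Reach set: {0,4}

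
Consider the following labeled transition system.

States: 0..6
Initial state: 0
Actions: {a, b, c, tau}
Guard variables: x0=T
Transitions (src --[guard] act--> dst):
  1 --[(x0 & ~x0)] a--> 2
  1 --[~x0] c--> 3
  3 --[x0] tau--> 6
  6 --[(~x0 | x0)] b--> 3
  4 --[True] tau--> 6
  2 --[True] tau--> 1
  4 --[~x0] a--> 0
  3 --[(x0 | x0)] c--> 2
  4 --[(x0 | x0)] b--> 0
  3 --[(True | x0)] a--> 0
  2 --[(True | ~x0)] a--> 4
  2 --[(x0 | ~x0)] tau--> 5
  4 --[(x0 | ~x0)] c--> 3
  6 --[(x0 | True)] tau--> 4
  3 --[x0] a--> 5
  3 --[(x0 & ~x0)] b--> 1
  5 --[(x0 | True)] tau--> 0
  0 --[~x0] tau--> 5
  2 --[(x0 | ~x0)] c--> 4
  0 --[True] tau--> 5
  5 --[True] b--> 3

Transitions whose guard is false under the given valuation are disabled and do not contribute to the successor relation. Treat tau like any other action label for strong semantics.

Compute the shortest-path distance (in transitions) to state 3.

BFS to 3:
  depth 0: {0}
  depth 1: {5}
  depth 2: {3}
depth(3)=2, e.g. tau·b

Answer: 2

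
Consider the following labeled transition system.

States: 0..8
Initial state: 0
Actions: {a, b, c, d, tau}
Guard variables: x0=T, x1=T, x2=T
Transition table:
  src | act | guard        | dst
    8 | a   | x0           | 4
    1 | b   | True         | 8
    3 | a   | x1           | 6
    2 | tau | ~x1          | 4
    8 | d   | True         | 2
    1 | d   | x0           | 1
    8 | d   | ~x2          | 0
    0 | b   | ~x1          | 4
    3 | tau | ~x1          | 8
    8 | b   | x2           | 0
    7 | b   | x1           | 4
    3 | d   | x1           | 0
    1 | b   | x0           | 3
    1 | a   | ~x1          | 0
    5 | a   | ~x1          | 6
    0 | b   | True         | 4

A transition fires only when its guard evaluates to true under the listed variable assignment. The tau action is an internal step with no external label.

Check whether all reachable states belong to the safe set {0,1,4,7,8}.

Safe = {0,1,4,7,8}
Reach set: {0,4}
  0: ✓
  4: ✓

Answer: INVARIANT HOLDS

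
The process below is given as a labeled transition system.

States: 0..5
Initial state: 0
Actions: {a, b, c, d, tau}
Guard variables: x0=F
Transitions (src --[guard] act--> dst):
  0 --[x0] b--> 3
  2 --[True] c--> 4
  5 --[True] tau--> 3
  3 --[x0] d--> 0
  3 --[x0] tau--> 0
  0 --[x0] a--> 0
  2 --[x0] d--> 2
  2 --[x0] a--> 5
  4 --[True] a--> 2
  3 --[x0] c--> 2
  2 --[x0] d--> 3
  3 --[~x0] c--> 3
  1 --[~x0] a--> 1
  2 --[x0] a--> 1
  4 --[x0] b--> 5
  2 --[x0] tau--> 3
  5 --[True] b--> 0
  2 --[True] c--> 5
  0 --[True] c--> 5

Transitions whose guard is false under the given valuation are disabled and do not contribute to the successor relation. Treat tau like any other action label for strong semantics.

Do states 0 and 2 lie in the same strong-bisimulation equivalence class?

Answer: NOT BISIMILAR

Analysis:
Bisimulation quotient by refinement:
  P[0] = {{0,1,2,3,4,5}}
  P[1] = {{0,2,3},{1,4},{5}}
  P[2] = {{0},{1},{2},{3},{4},{5}}
stable after 3 split(s): 6 block(s)
0∈{0}, 2∈{2}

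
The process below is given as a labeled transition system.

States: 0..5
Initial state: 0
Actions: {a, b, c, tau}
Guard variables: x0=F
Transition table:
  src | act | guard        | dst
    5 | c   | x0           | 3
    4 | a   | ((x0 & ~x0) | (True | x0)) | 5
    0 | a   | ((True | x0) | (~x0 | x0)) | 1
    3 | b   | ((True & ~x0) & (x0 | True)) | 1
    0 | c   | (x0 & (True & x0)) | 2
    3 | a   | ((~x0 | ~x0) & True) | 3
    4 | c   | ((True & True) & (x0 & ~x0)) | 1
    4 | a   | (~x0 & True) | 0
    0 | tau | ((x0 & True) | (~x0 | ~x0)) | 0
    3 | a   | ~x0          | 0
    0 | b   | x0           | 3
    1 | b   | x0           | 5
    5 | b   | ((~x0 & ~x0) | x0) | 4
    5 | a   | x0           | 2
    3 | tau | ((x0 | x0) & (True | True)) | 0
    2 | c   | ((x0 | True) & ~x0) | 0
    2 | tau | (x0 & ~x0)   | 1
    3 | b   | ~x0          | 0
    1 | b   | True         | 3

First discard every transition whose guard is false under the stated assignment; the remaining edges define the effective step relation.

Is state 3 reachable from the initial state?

Answer: REACHABLE

Working:
After dropping false guards: 11 live edges.
Layer 0: {0}
Layer 1: {1}  now seen {0,1}
Layer 2: {3}  now seen {0,1,3}
Reach set: {0,1,3}
trace reaching 3: a·b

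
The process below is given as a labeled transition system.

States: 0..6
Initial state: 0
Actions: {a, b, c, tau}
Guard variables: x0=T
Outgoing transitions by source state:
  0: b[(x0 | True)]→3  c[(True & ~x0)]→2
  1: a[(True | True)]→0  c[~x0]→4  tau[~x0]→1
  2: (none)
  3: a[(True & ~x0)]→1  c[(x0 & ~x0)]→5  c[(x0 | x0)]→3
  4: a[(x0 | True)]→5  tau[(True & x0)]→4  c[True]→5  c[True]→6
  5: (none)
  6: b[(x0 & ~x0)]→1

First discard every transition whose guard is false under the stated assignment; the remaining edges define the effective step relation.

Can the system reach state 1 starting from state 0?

Answer: UNREACHABLE

Trace:
7 transition(s) survive guard evaluation.
depth 0: {0}
depth 1: {3}  now seen {0,3}
Reachable = {0,3}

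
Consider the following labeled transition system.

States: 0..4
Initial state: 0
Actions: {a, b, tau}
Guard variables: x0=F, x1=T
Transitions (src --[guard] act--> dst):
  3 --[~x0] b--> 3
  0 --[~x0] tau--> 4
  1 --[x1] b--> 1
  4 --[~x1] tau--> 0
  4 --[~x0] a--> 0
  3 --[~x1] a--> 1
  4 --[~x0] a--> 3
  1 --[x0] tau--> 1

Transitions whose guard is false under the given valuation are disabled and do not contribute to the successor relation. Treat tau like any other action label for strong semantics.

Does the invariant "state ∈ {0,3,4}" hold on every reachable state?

Answer: INVARIANT HOLDS

Analysis:
Inv-set: {0,3,4}
Reachable = {0,3,4}
  0: ✓
  3: ✓
  4: ✓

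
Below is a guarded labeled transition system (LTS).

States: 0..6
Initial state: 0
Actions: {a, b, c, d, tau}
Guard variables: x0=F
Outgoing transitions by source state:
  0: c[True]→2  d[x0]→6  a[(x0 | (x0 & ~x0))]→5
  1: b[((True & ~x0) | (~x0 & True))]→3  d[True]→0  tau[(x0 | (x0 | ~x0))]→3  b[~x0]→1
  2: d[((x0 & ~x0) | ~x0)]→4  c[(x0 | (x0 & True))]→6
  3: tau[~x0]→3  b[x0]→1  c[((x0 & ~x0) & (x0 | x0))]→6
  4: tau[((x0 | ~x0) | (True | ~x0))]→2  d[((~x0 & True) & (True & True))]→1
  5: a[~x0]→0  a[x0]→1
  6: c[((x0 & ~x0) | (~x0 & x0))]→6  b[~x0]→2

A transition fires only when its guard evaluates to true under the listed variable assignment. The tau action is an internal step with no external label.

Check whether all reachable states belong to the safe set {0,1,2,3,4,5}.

Answer: INVARIANT HOLDS

Analysis:
Allowed set {0,1,2,3,4,5}
R = {0,1,2,3,4}
  0: ✓
  1: ✓
  2: ✓
  3: ✓
  4: ✓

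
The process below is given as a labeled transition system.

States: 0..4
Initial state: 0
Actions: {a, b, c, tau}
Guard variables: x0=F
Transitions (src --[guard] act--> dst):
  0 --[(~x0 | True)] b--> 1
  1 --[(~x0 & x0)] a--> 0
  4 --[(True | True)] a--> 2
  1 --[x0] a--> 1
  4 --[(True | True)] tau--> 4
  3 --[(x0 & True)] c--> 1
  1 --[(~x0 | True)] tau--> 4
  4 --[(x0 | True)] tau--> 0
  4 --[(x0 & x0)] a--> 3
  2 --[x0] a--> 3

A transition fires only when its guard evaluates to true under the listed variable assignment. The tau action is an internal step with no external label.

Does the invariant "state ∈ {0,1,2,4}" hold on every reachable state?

Safe = {0,1,2,4}
Reachable = {0,1,2,4}
  0: ✓
  1: ✓
  2: ✓
  4: ✓

Answer: INVARIANT HOLDS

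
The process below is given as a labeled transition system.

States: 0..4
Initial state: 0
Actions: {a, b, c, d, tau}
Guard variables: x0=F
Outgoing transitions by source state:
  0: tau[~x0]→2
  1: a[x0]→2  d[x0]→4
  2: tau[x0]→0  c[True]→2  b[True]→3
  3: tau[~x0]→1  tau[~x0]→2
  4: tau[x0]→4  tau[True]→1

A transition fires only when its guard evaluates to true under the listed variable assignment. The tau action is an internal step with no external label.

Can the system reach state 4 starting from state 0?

Answer: UNREACHABLE

Analysis:
Guard filter leaves 6 enabled edge(s).
Layer 0: {0}
Layer 1: {2}  cumulative {0,2}
Layer 2: {3}  cumulative {0,2,3}
Layer 3: {1}  cumulative {0,1,2,3}
Reachable = {0,1,2,3}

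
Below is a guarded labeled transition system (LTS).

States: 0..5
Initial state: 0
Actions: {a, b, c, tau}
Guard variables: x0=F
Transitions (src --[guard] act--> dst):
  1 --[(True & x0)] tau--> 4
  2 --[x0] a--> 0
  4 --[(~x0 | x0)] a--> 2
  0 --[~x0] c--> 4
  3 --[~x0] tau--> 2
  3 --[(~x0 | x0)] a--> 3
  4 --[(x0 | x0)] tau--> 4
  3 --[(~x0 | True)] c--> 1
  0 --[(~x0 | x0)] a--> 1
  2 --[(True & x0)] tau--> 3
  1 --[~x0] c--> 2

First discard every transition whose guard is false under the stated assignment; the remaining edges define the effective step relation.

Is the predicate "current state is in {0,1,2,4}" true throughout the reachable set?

Answer: INVARIANT HOLDS

Working:
Inv-set: {0,1,2,4}
Reachable = {0,1,2,4}
  0: ok
  1: ok
  2: ok
  4: ok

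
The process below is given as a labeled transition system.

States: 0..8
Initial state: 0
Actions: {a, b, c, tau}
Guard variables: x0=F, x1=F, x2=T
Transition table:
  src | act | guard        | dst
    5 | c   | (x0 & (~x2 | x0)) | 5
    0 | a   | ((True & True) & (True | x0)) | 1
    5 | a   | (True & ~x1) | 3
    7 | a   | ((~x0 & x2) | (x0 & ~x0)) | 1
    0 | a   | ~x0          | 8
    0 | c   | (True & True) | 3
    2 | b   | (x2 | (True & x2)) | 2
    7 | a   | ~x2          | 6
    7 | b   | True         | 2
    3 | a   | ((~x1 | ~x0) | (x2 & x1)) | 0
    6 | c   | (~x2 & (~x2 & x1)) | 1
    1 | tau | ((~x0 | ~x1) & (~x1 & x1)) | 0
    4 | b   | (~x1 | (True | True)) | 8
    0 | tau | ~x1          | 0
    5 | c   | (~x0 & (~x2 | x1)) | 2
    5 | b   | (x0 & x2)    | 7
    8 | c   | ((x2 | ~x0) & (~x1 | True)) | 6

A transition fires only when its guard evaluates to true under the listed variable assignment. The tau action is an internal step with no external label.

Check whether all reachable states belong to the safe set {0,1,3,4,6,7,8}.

Inv-set: {0,1,3,4,6,7,8}
Reach set: {0,1,3,6,8}
  0: ✓
  1: ✓
  3: ✓
  6: ✓
  8: ✓

Answer: INVARIANT HOLDS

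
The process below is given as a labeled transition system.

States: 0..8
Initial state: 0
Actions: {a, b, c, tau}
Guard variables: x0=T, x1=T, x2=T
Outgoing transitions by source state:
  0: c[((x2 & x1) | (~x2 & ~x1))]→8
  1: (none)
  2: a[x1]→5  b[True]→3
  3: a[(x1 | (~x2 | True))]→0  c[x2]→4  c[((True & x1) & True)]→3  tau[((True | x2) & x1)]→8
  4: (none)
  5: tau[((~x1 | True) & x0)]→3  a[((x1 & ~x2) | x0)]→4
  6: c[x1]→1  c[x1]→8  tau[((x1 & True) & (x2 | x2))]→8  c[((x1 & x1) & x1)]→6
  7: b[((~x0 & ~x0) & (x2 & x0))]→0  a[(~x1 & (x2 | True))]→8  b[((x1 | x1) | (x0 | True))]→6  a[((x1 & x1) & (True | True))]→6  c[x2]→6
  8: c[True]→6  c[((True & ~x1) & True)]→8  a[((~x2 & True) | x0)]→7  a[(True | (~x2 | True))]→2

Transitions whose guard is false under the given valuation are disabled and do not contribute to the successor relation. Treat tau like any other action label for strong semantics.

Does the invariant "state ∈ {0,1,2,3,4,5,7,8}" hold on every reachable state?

Answer: INVARIANT VIOLATED at state 6

Analysis:
Safe = {0,1,2,3,4,5,7,8}
R = {0,1,2,3,4,5,6,7,8}
  0: safe
  1: safe
  2: safe
  3: safe
  4: safe
  5: safe
  6: outside
  7: safe
  8: safe
witness against invariant: c·c → 6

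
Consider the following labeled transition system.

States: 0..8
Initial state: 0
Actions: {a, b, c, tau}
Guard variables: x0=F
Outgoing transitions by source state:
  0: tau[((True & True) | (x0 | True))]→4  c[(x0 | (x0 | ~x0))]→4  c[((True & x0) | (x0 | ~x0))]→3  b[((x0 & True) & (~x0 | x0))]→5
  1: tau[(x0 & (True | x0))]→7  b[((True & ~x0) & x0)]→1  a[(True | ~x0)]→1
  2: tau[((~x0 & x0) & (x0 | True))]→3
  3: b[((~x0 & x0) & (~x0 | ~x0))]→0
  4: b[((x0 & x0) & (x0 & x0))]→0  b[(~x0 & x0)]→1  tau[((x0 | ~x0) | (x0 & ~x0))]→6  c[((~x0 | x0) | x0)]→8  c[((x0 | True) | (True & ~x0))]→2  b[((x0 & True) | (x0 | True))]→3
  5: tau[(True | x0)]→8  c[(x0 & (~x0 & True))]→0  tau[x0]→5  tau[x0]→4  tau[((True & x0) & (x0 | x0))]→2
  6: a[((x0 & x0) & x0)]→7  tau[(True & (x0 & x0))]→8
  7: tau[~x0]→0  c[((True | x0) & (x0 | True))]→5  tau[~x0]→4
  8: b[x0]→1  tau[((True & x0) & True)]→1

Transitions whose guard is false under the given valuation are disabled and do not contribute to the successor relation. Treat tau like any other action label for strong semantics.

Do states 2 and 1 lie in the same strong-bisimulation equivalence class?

Refine partition for ~:
  π0 = {{0,1,2,3,4,5,6,7,8}}
  π1 = {{0,7},{1},{2,3,6,8},{4},{5}}
  π2 = {{0},{1},{2,3,6,8},{4},{5},{7}}
6 equivalence class(es) (converged in 3)
2∈{2,3,6,8}, 1∈{1}

Answer: NOT BISIMILAR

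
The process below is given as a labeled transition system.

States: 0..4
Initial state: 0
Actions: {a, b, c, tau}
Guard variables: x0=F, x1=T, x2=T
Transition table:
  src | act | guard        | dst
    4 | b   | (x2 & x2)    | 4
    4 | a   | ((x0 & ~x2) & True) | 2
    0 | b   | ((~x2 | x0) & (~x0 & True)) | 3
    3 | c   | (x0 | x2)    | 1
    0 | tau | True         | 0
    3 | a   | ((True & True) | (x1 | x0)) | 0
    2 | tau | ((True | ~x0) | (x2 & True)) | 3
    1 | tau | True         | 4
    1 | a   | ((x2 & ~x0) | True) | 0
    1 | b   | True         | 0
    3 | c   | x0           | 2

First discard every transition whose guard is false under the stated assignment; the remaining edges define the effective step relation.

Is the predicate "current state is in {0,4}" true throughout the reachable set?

Answer: INVARIANT HOLDS

Analysis:
Inv-set: {0,4}
R = {0}
  0: ok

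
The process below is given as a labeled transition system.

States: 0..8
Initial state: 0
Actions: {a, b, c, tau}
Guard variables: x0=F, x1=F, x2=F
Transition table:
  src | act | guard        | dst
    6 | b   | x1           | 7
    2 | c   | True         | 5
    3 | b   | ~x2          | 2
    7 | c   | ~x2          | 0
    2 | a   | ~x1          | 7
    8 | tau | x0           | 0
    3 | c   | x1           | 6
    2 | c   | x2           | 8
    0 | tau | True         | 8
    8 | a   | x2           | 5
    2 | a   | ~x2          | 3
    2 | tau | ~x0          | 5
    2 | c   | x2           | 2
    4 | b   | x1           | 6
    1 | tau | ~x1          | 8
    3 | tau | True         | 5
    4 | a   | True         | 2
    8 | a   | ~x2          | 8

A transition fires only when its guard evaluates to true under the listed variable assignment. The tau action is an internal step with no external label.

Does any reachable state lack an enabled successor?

Reachable = {0,8}
  0: tau→8  [deg 1]
  8: a→8  [deg 1]

Answer: DEADLOCK-FREE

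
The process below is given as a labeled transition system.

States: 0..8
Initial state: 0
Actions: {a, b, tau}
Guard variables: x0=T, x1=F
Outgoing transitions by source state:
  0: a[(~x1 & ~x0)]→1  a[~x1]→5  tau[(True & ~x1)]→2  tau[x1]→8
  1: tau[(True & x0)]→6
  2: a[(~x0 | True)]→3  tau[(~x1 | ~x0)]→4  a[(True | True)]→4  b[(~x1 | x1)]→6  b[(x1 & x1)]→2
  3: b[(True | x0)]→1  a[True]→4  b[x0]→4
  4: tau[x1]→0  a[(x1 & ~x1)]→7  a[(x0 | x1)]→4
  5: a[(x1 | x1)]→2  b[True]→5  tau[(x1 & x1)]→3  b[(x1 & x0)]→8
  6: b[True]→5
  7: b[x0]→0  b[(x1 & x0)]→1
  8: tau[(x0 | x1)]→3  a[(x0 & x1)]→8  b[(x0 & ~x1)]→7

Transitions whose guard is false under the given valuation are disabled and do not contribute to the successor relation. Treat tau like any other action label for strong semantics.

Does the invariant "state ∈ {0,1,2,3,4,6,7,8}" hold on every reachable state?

Answer: INVARIANT VIOLATED at state 5

Working:
Inv-set: {0,1,2,3,4,6,7,8}
Reach set: {0,1,2,3,4,5,6}
  0: safe
  1: safe
  2: safe
  3: safe
  4: safe
  5: VIOLATES
  6: safe
reach 5 via a — violates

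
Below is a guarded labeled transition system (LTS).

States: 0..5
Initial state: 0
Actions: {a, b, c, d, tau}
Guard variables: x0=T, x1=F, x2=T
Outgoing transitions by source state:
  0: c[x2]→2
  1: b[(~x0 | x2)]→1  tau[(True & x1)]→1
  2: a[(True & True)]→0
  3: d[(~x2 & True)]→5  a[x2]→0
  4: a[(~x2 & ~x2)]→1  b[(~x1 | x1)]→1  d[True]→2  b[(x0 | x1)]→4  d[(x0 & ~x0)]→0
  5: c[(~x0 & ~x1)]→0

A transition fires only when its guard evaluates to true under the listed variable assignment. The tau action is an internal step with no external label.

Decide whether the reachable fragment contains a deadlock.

Answer: DEADLOCK-FREE

Trace:
Reach set: {0,2}
  0: c→2  [1 out]
  2: a→0  [1 out]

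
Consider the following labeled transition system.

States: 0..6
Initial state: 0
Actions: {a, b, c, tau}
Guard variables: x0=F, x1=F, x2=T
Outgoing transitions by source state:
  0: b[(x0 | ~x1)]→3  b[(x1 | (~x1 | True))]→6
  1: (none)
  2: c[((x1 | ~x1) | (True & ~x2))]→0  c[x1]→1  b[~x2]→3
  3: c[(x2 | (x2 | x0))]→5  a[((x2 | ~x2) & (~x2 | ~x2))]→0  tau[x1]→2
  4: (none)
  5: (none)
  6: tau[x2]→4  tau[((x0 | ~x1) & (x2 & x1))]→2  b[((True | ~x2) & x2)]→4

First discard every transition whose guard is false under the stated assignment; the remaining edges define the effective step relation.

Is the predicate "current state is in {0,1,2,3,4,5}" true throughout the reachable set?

Allowed set {0,1,2,3,4,5}
Reach set: {0,3,4,5,6}
  0: ✓
  3: ✓
  4: ✓
  5: ✓
  6: ✗ unsafe
counterexample path to 6: b

Answer: INVARIANT VIOLATED at state 6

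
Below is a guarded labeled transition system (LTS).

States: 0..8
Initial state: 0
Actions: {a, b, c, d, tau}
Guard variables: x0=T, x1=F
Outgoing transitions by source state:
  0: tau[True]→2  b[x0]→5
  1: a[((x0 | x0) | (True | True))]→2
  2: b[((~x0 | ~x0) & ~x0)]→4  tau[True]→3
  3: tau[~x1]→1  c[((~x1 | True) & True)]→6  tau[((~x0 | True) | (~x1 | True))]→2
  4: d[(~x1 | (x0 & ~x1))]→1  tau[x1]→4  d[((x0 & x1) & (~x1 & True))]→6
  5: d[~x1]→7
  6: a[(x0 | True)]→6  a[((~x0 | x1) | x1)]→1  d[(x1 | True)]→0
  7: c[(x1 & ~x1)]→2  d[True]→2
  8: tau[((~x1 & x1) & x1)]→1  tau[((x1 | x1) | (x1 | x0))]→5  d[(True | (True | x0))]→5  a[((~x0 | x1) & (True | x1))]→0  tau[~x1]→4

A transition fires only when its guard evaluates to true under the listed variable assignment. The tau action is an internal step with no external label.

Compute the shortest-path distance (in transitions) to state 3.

Breadth-first toward 3:
  L0 = {0}
  L1 = {2,5}
  L2 = {3,7}
depth(3)=2, e.g. tau·tau

Answer: 2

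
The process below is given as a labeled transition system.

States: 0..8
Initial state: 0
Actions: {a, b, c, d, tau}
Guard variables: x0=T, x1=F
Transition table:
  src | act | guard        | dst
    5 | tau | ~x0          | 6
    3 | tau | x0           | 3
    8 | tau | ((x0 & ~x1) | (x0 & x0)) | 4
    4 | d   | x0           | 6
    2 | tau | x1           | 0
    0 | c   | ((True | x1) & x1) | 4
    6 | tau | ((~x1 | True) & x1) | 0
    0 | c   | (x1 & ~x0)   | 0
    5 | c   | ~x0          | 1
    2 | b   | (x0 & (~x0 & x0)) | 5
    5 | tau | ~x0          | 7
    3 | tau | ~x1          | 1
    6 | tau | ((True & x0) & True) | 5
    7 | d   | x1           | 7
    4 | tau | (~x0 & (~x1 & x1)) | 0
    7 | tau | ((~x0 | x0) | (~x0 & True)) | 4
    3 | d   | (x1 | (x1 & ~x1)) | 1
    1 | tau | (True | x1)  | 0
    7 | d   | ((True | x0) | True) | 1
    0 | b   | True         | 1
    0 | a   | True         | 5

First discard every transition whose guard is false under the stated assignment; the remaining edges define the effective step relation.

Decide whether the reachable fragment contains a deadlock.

Answer: DEADLOCK at state 5

Analysis:
Reach set: {0,1,5}
  0: a→5  b→1  [deg 2]
  1: tau→0  [deg 1]
  5: ∅  [deadlock]
trace reaching 5: a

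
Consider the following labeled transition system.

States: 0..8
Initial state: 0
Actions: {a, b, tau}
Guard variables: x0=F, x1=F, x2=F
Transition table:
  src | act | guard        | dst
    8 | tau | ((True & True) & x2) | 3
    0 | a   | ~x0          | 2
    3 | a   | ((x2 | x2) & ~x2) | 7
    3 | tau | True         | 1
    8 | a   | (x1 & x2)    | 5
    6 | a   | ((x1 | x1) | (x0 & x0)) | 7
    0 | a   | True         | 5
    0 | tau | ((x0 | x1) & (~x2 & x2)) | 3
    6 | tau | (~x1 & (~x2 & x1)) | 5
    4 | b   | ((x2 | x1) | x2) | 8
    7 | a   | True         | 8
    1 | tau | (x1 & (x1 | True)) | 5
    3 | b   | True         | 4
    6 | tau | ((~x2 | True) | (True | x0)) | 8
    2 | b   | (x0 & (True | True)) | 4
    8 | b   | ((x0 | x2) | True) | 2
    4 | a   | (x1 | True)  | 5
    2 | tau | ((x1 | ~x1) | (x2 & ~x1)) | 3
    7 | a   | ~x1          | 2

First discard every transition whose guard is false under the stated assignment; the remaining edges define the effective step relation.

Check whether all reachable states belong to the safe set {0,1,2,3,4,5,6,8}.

Answer: INVARIANT HOLDS

Trace:
Safe = {0,1,2,3,4,5,6,8}
Reach set: {0,1,2,3,4,5}
  0: safe
  1: safe
  2: safe
  3: safe
  4: safe
  5: safe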